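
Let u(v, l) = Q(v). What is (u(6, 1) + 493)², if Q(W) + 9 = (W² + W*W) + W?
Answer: 315844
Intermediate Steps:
Q(W) = -9 + W + 2*W² (Q(W) = -9 + ((W² + W*W) + W) = -9 + ((W² + W²) + W) = -9 + (2*W² + W) = -9 + (W + 2*W²) = -9 + W + 2*W²)
u(v, l) = -9 + v + 2*v²
(u(6, 1) + 493)² = ((-9 + 6 + 2*6²) + 493)² = ((-9 + 6 + 2*36) + 493)² = ((-9 + 6 + 72) + 493)² = (69 + 493)² = 562² = 315844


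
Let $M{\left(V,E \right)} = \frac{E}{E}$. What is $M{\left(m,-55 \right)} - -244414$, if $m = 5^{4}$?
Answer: $244415$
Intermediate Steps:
$m = 625$
$M{\left(V,E \right)} = 1$
$M{\left(m,-55 \right)} - -244414 = 1 - -244414 = 1 + 244414 = 244415$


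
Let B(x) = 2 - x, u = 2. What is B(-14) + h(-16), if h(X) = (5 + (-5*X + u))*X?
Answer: -1376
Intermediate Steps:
h(X) = X*(7 - 5*X) (h(X) = (5 + (-5*X + 2))*X = (5 + (2 - 5*X))*X = (7 - 5*X)*X = X*(7 - 5*X))
B(-14) + h(-16) = (2 - 1*(-14)) - 16*(7 - 5*(-16)) = (2 + 14) - 16*(7 + 80) = 16 - 16*87 = 16 - 1392 = -1376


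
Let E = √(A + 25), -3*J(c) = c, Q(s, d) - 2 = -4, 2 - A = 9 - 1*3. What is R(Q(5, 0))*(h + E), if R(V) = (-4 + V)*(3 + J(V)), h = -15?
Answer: 330 - 22*√21 ≈ 229.18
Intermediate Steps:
A = -4 (A = 2 - (9 - 1*3) = 2 - (9 - 3) = 2 - 1*6 = 2 - 6 = -4)
Q(s, d) = -2 (Q(s, d) = 2 - 4 = -2)
J(c) = -c/3
E = √21 (E = √(-4 + 25) = √21 ≈ 4.5826)
R(V) = (-4 + V)*(3 - V/3)
R(Q(5, 0))*(h + E) = (-12 - ⅓*(-2)² + (13/3)*(-2))*(-15 + √21) = (-12 - ⅓*4 - 26/3)*(-15 + √21) = (-12 - 4/3 - 26/3)*(-15 + √21) = -22*(-15 + √21) = 330 - 22*√21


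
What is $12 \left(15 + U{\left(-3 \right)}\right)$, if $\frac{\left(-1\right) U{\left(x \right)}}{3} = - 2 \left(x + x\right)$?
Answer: $-252$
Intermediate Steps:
$U{\left(x \right)} = 12 x$ ($U{\left(x \right)} = - 3 \left(- 2 \left(x + x\right)\right) = - 3 \left(- 2 \cdot 2 x\right) = - 3 \left(- 4 x\right) = 12 x$)
$12 \left(15 + U{\left(-3 \right)}\right) = 12 \left(15 + 12 \left(-3\right)\right) = 12 \left(15 - 36\right) = 12 \left(-21\right) = -252$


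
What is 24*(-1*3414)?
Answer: -81936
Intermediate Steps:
24*(-1*3414) = 24*(-3414) = -81936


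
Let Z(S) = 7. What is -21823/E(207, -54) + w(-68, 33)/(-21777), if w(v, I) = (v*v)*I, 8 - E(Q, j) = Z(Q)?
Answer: -9321413/427 ≈ -21830.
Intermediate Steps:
E(Q, j) = 1 (E(Q, j) = 8 - 1*7 = 8 - 7 = 1)
w(v, I) = I*v² (w(v, I) = v²*I = I*v²)
-21823/E(207, -54) + w(-68, 33)/(-21777) = -21823/1 + (33*(-68)²)/(-21777) = -21823*1 + (33*4624)*(-1/21777) = -21823 + 152592*(-1/21777) = -21823 - 2992/427 = -9321413/427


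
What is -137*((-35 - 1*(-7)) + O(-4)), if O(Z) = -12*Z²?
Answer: 30140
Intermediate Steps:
-137*((-35 - 1*(-7)) + O(-4)) = -137*((-35 - 1*(-7)) - 12*(-4)²) = -137*((-35 + 7) - 12*16) = -137*(-28 - 192) = -137*(-220) = 30140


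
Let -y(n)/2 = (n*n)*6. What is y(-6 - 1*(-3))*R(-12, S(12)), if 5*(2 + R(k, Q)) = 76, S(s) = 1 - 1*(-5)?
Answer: -7128/5 ≈ -1425.6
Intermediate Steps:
S(s) = 6 (S(s) = 1 + 5 = 6)
R(k, Q) = 66/5 (R(k, Q) = -2 + (1/5)*76 = -2 + 76/5 = 66/5)
y(n) = -12*n**2 (y(n) = -2*n*n*6 = -2*n**2*6 = -12*n**2)
y(-6 - 1*(-3))*R(-12, S(12)) = -12*(-6 - 1*(-3))**2*(66/5) = -12*(-6 + 3)**2*(66/5) = -12*(-3)**2*(66/5) = -12*9*(66/5) = -108*66/5 = -7128/5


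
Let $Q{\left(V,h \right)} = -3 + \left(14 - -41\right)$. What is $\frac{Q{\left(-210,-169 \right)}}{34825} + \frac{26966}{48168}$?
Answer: $\frac{470797843}{838725300} \approx 0.56133$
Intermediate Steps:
$Q{\left(V,h \right)} = 52$ ($Q{\left(V,h \right)} = -3 + \left(14 + 41\right) = -3 + 55 = 52$)
$\frac{Q{\left(-210,-169 \right)}}{34825} + \frac{26966}{48168} = \frac{52}{34825} + \frac{26966}{48168} = 52 \cdot \frac{1}{34825} + 26966 \cdot \frac{1}{48168} = \frac{52}{34825} + \frac{13483}{24084} = \frac{470797843}{838725300}$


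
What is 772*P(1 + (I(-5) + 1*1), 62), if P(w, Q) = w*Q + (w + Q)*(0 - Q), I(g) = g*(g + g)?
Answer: -2967568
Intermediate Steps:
I(g) = 2*g**2 (I(g) = g*(2*g) = 2*g**2)
P(w, Q) = Q*w - Q*(Q + w) (P(w, Q) = Q*w + (Q + w)*(-Q) = Q*w - Q*(Q + w))
772*P(1 + (I(-5) + 1*1), 62) = 772*(-1*62**2) = 772*(-1*3844) = 772*(-3844) = -2967568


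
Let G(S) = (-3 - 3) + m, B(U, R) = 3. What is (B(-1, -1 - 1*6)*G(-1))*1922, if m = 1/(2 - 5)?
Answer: -36518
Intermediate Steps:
m = -⅓ (m = 1/(-3) = -⅓ ≈ -0.33333)
G(S) = -19/3 (G(S) = (-3 - 3) - ⅓ = -6 - ⅓ = -19/3)
(B(-1, -1 - 1*6)*G(-1))*1922 = (3*(-19/3))*1922 = -19*1922 = -36518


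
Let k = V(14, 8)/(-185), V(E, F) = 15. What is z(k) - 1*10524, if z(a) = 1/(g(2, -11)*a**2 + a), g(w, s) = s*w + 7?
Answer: -2590273/246 ≈ -10530.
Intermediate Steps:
g(w, s) = 7 + s*w
k = -3/37 (k = 15/(-185) = 15*(-1/185) = -3/37 ≈ -0.081081)
z(a) = 1/(a - 15*a**2) (z(a) = 1/((7 - 11*2)*a**2 + a) = 1/((7 - 22)*a**2 + a) = 1/(-15*a**2 + a) = 1/(a - 15*a**2))
z(k) - 1*10524 = -1/((-3/37)*(-1 + 15*(-3/37))) - 1*10524 = -1*(-37/3)/(-1 - 45/37) - 10524 = -1*(-37/3)/(-82/37) - 10524 = -1*(-37/3)*(-37/82) - 10524 = -1369/246 - 10524 = -2590273/246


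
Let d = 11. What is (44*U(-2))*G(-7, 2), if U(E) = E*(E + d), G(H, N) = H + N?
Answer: 3960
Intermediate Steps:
U(E) = E*(11 + E) (U(E) = E*(E + 11) = E*(11 + E))
(44*U(-2))*G(-7, 2) = (44*(-2*(11 - 2)))*(-7 + 2) = (44*(-2*9))*(-5) = (44*(-18))*(-5) = -792*(-5) = 3960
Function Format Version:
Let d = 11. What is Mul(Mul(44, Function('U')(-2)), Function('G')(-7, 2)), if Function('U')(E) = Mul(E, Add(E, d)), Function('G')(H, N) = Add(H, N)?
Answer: 3960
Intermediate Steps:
Function('U')(E) = Mul(E, Add(11, E)) (Function('U')(E) = Mul(E, Add(E, 11)) = Mul(E, Add(11, E)))
Mul(Mul(44, Function('U')(-2)), Function('G')(-7, 2)) = Mul(Mul(44, Mul(-2, Add(11, -2))), Add(-7, 2)) = Mul(Mul(44, Mul(-2, 9)), -5) = Mul(Mul(44, -18), -5) = Mul(-792, -5) = 3960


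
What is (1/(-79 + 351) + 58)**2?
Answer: 248913729/73984 ≈ 3364.4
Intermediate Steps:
(1/(-79 + 351) + 58)**2 = (1/272 + 58)**2 = (15777/272)**2 = 248913729/73984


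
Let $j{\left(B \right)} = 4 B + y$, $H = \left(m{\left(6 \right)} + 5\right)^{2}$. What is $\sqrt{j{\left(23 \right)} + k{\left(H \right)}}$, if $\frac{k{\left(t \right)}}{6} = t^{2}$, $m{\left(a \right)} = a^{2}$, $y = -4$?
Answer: $\sqrt{16954654} \approx 4117.6$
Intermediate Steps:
$H = 1681$ ($H = \left(6^{2} + 5\right)^{2} = \left(36 + 5\right)^{2} = 41^{2} = 1681$)
$j{\left(B \right)} = -4 + 4 B$ ($j{\left(B \right)} = 4 B - 4 = -4 + 4 B$)
$k{\left(t \right)} = 6 t^{2}$
$\sqrt{j{\left(23 \right)} + k{\left(H \right)}} = \sqrt{\left(-4 + 4 \cdot 23\right) + 6 \cdot 1681^{2}} = \sqrt{\left(-4 + 92\right) + 6 \cdot 2825761} = \sqrt{88 + 16954566} = \sqrt{16954654}$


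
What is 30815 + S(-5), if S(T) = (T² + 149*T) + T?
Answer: 30090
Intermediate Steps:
S(T) = T² + 150*T
30815 + S(-5) = 30815 - 5*(150 - 5) = 30815 - 5*145 = 30815 - 725 = 30090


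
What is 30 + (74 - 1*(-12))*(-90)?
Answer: -7710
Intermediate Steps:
30 + (74 - 1*(-12))*(-90) = 30 + (74 + 12)*(-90) = 30 + 86*(-90) = 30 - 7740 = -7710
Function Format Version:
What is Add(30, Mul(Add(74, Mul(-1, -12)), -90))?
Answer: -7710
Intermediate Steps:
Add(30, Mul(Add(74, Mul(-1, -12)), -90)) = Add(30, Mul(Add(74, 12), -90)) = Add(30, Mul(86, -90)) = Add(30, -7740) = -7710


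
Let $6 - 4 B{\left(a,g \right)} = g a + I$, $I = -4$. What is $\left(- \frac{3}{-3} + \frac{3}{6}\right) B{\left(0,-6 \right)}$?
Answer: $\frac{15}{4} \approx 3.75$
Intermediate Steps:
$B{\left(a,g \right)} = \frac{5}{2} - \frac{a g}{4}$ ($B{\left(a,g \right)} = \frac{3}{2} - \frac{g a - 4}{4} = \frac{3}{2} - \frac{a g - 4}{4} = \frac{3}{2} - \frac{-4 + a g}{4} = \frac{3}{2} - \left(-1 + \frac{a g}{4}\right) = \frac{5}{2} - \frac{a g}{4}$)
$\left(- \frac{3}{-3} + \frac{3}{6}\right) B{\left(0,-6 \right)} = \left(- \frac{3}{-3} + \frac{3}{6}\right) \left(\frac{5}{2} - 0 \left(-6\right)\right) = \left(\left(-3\right) \left(- \frac{1}{3}\right) + 3 \cdot \frac{1}{6}\right) \left(\frac{5}{2} + 0\right) = \left(1 + \frac{1}{2}\right) \frac{5}{2} = \frac{3}{2} \cdot \frac{5}{2} = \frac{15}{4}$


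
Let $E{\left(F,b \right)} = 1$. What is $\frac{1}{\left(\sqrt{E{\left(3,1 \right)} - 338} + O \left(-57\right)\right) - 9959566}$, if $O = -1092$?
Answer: $- \frac{9897322}{97956982772021} - \frac{i \sqrt{337}}{97956982772021} \approx -1.0104 \cdot 10^{-7} - 1.874 \cdot 10^{-13} i$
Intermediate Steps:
$\frac{1}{\left(\sqrt{E{\left(3,1 \right)} - 338} + O \left(-57\right)\right) - 9959566} = \frac{1}{\left(\sqrt{1 - 338} - -62244\right) - 9959566} = \frac{1}{\left(\sqrt{-337} + 62244\right) - 9959566} = \frac{1}{\left(i \sqrt{337} + 62244\right) - 9959566} = \frac{1}{\left(62244 + i \sqrt{337}\right) - 9959566} = \frac{1}{-9897322 + i \sqrt{337}}$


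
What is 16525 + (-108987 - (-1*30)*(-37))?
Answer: -93572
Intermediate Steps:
16525 + (-108987 - (-1*30)*(-37)) = 16525 + (-108987 - (-30)*(-37)) = 16525 + (-108987 - 1*1110) = 16525 + (-108987 - 1110) = 16525 - 110097 = -93572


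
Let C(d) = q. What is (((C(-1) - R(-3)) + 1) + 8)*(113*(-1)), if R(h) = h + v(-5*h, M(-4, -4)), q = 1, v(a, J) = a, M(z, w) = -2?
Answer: 226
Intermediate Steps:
R(h) = -4*h (R(h) = h - 5*h = -4*h)
C(d) = 1
(((C(-1) - R(-3)) + 1) + 8)*(113*(-1)) = (((1 - (-4)*(-3)) + 1) + 8)*(113*(-1)) = (((1 - 1*12) + 1) + 8)*(-113) = (((1 - 12) + 1) + 8)*(-113) = ((-11 + 1) + 8)*(-113) = (-10 + 8)*(-113) = -2*(-113) = 226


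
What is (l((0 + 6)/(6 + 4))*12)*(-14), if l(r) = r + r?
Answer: -1008/5 ≈ -201.60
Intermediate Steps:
l(r) = 2*r
(l((0 + 6)/(6 + 4))*12)*(-14) = ((2*((0 + 6)/(6 + 4)))*12)*(-14) = ((2*(6/10))*12)*(-14) = ((2*(6*(⅒)))*12)*(-14) = ((2*(⅗))*12)*(-14) = ((6/5)*12)*(-14) = (72/5)*(-14) = -1008/5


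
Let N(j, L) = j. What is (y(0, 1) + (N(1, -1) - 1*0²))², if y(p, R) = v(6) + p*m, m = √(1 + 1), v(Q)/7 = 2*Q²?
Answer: 255025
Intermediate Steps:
v(Q) = 14*Q² (v(Q) = 7*(2*Q²) = 14*Q²)
m = √2 ≈ 1.4142
y(p, R) = 504 + p*√2 (y(p, R) = 14*6² + p*√2 = 14*36 + p*√2 = 504 + p*√2)
(y(0, 1) + (N(1, -1) - 1*0²))² = ((504 + 0*√2) + (1 - 1*0²))² = ((504 + 0) + (1 - 1*0))² = (504 + (1 + 0))² = (504 + 1)² = 505² = 255025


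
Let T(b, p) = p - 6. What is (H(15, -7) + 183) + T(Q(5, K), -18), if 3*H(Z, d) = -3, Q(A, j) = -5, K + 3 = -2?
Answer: 158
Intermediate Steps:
K = -5 (K = -3 - 2 = -5)
T(b, p) = -6 + p
H(Z, d) = -1 (H(Z, d) = (⅓)*(-3) = -1)
(H(15, -7) + 183) + T(Q(5, K), -18) = (-1 + 183) + (-6 - 18) = 182 - 24 = 158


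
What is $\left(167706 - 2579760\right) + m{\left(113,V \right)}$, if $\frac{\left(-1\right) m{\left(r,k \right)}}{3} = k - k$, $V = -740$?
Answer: $-2412054$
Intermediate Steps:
$m{\left(r,k \right)} = 0$ ($m{\left(r,k \right)} = - 3 \left(k - k\right) = \left(-3\right) 0 = 0$)
$\left(167706 - 2579760\right) + m{\left(113,V \right)} = \left(167706 - 2579760\right) + 0 = -2412054 + 0 = -2412054$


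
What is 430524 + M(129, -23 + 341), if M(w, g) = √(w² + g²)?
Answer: 430524 + 3*√13085 ≈ 4.3087e+5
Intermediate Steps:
M(w, g) = √(g² + w²)
430524 + M(129, -23 + 341) = 430524 + √((-23 + 341)² + 129²) = 430524 + √(318² + 16641) = 430524 + √(101124 + 16641) = 430524 + √117765 = 430524 + 3*√13085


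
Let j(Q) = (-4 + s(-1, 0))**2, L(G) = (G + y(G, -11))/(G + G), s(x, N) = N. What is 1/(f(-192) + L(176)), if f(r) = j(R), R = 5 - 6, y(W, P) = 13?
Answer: 352/5821 ≈ 0.060471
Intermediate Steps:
R = -1
L(G) = (13 + G)/(2*G) (L(G) = (G + 13)/(G + G) = (13 + G)/((2*G)) = (13 + G)*(1/(2*G)) = (13 + G)/(2*G))
j(Q) = 16 (j(Q) = (-4 + 0)**2 = (-4)**2 = 16)
f(r) = 16
1/(f(-192) + L(176)) = 1/(16 + (1/2)*(13 + 176)/176) = 1/(16 + (1/2)*(1/176)*189) = 1/(16 + 189/352) = 1/(5821/352) = 352/5821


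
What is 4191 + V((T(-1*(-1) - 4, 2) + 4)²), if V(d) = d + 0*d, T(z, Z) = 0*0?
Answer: 4207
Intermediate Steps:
T(z, Z) = 0
V(d) = d (V(d) = d + 0 = d)
4191 + V((T(-1*(-1) - 4, 2) + 4)²) = 4191 + (0 + 4)² = 4191 + 4² = 4191 + 16 = 4207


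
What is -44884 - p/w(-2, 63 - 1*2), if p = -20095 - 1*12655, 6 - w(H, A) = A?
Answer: -500274/11 ≈ -45479.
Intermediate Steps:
w(H, A) = 6 - A
p = -32750 (p = -20095 - 12655 = -32750)
-44884 - p/w(-2, 63 - 1*2) = -44884 - (-32750)/(6 - (63 - 1*2)) = -44884 - (-32750)/(6 - (63 - 2)) = -44884 - (-32750)/(6 - 1*61) = -44884 - (-32750)/(6 - 61) = -44884 - (-32750)/(-55) = -44884 - (-32750)*(-1)/55 = -44884 - 1*6550/11 = -44884 - 6550/11 = -500274/11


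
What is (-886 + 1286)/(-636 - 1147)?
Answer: -400/1783 ≈ -0.22434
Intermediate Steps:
(-886 + 1286)/(-636 - 1147) = 400/(-1783) = 400*(-1/1783) = -400/1783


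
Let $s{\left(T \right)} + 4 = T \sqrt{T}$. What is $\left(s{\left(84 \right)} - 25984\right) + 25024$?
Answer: $-964 + 168 \sqrt{21} \approx -194.13$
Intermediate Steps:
$s{\left(T \right)} = -4 + T^{\frac{3}{2}}$ ($s{\left(T \right)} = -4 + T \sqrt{T} = -4 + T^{\frac{3}{2}}$)
$\left(s{\left(84 \right)} - 25984\right) + 25024 = \left(\left(-4 + 84^{\frac{3}{2}}\right) - 25984\right) + 25024 = \left(\left(-4 + 168 \sqrt{21}\right) - 25984\right) + 25024 = \left(-25988 + 168 \sqrt{21}\right) + 25024 = -964 + 168 \sqrt{21}$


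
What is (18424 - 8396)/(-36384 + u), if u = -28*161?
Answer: -2507/10223 ≈ -0.24523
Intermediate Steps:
u = -4508
(18424 - 8396)/(-36384 + u) = (18424 - 8396)/(-36384 - 4508) = 10028/(-40892) = 10028*(-1/40892) = -2507/10223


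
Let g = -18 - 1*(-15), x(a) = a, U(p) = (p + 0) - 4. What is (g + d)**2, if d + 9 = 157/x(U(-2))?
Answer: 52441/36 ≈ 1456.7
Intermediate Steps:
U(p) = -4 + p (U(p) = p - 4 = -4 + p)
g = -3 (g = -18 + 15 = -3)
d = -211/6 (d = -9 + 157/(-4 - 2) = -9 + 157/(-6) = -9 + 157*(-1/6) = -9 - 157/6 = -211/6 ≈ -35.167)
(g + d)**2 = (-3 - 211/6)**2 = (-229/6)**2 = 52441/36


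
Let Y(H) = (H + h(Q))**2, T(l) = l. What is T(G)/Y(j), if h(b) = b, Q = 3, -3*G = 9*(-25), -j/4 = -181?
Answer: 75/528529 ≈ 0.00014190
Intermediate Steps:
j = 724 (j = -4*(-181) = 724)
G = 75 (G = -3*(-25) = -1/3*(-225) = 75)
Y(H) = (3 + H)**2 (Y(H) = (H + 3)**2 = (3 + H)**2)
T(G)/Y(j) = 75/((3 + 724)**2) = 75/(727**2) = 75/528529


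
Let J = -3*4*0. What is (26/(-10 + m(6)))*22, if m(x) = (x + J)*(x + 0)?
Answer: 22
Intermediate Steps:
J = 0 (J = -12*0 = 0)
m(x) = x**2 (m(x) = (x + 0)*(x + 0) = x*x = x**2)
(26/(-10 + m(6)))*22 = (26/(-10 + 6**2))*22 = (26/(-10 + 36))*22 = (26/26)*22 = ((1/26)*26)*22 = 1*22 = 22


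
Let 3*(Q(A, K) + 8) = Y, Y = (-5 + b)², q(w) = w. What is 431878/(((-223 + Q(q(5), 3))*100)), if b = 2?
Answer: -215939/11400 ≈ -18.942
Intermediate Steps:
Y = 9 (Y = (-5 + 2)² = (-3)² = 9)
Q(A, K) = -5 (Q(A, K) = -8 + (⅓)*9 = -8 + 3 = -5)
431878/(((-223 + Q(q(5), 3))*100)) = 431878/(((-223 - 5)*100)) = 431878/((-228*100)) = 431878/(-22800) = 431878*(-1/22800) = -215939/11400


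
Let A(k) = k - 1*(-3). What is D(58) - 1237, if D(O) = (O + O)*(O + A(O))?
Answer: 12567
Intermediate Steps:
A(k) = 3 + k (A(k) = k + 3 = 3 + k)
D(O) = 2*O*(3 + 2*O) (D(O) = (O + O)*(O + (3 + O)) = (2*O)*(3 + 2*O) = 2*O*(3 + 2*O))
D(58) - 1237 = 2*58*(3 + 2*58) - 1237 = 2*58*(3 + 116) - 1237 = 2*58*119 - 1237 = 13804 - 1237 = 12567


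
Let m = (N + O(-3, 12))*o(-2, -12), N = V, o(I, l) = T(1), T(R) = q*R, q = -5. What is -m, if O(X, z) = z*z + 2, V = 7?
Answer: 765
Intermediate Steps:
T(R) = -5*R
o(I, l) = -5 (o(I, l) = -5*1 = -5)
O(X, z) = 2 + z² (O(X, z) = z² + 2 = 2 + z²)
N = 7
m = -765 (m = (7 + (2 + 12²))*(-5) = (7 + (2 + 144))*(-5) = (7 + 146)*(-5) = 153*(-5) = -765)
-m = -1*(-765) = 765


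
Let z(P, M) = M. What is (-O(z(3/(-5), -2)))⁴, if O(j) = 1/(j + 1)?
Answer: 1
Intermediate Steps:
O(j) = 1/(1 + j)
(-O(z(3/(-5), -2)))⁴ = (-1/(1 - 2))⁴ = (-1/(-1))⁴ = (-1*(-1))⁴ = 1⁴ = 1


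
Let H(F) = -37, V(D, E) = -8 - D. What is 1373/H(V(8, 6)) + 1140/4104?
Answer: -24529/666 ≈ -36.830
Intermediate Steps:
1373/H(V(8, 6)) + 1140/4104 = 1373/(-37) + 1140/4104 = 1373*(-1/37) + 1140*(1/4104) = -1373/37 + 5/18 = -24529/666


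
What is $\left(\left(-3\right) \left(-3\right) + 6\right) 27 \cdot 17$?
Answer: $6885$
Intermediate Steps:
$\left(\left(-3\right) \left(-3\right) + 6\right) 27 \cdot 17 = \left(9 + 6\right) 27 \cdot 17 = 15 \cdot 27 \cdot 17 = 405 \cdot 17 = 6885$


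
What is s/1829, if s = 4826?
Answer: 4826/1829 ≈ 2.6386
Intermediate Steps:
s/1829 = 4826/1829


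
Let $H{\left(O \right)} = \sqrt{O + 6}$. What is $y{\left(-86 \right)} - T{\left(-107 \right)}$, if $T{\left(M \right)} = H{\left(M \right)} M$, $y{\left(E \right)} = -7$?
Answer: $-7 + 107 i \sqrt{101} \approx -7.0 + 1075.3 i$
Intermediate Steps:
$H{\left(O \right)} = \sqrt{6 + O}$
$T{\left(M \right)} = M \sqrt{6 + M}$ ($T{\left(M \right)} = \sqrt{6 + M} M = M \sqrt{6 + M}$)
$y{\left(-86 \right)} - T{\left(-107 \right)} = -7 - - 107 \sqrt{6 - 107} = -7 - - 107 \sqrt{-101} = -7 - - 107 i \sqrt{101} = -7 + 107 i \sqrt{101}$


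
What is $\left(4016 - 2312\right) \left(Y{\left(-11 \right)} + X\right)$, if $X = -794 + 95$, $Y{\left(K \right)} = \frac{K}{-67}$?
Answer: $- \frac{79784688}{67} \approx -1.1908 \cdot 10^{6}$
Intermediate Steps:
$Y{\left(K \right)} = - \frac{K}{67}$ ($Y{\left(K \right)} = K \left(- \frac{1}{67}\right) = - \frac{K}{67}$)
$X = -699$
$\left(4016 - 2312\right) \left(Y{\left(-11 \right)} + X\right) = \left(4016 - 2312\right) \left(\left(- \frac{1}{67}\right) \left(-11\right) - 699\right) = 1704 \left(\frac{11}{67} - 699\right) = 1704 \left(- \frac{46822}{67}\right) = - \frac{79784688}{67}$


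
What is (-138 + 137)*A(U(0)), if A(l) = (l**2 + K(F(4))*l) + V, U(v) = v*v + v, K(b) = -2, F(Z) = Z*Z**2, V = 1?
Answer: -1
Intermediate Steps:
F(Z) = Z**3
U(v) = v + v**2 (U(v) = v**2 + v = v + v**2)
A(l) = 1 + l**2 - 2*l (A(l) = (l**2 - 2*l) + 1 = 1 + l**2 - 2*l)
(-138 + 137)*A(U(0)) = (-138 + 137)*(1 + (0*(1 + 0))**2 - 0*(1 + 0)) = -(1 + (0*1)**2 - 0) = -(1 + 0**2 - 2*0) = -(1 + 0 + 0) = -1*1 = -1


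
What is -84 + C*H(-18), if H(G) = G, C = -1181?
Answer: 21174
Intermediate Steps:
-84 + C*H(-18) = -84 - 1181*(-18) = -84 + 21258 = 21174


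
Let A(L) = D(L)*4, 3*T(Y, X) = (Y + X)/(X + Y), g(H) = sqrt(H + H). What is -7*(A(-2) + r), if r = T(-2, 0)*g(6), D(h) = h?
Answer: 56 - 14*sqrt(3)/3 ≈ 47.917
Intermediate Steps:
g(H) = sqrt(2)*sqrt(H) (g(H) = sqrt(2*H) = sqrt(2)*sqrt(H))
T(Y, X) = 1/3 (T(Y, X) = ((Y + X)/(X + Y))/3 = ((X + Y)/(X + Y))/3 = (1/3)*1 = 1/3)
A(L) = 4*L (A(L) = L*4 = 4*L)
r = 2*sqrt(3)/3 (r = (sqrt(2)*sqrt(6))/3 = (2*sqrt(3))/3 = 2*sqrt(3)/3 ≈ 1.1547)
-7*(A(-2) + r) = -7*(4*(-2) + 2*sqrt(3)/3) = -7*(-8 + 2*sqrt(3)/3) = 56 - 14*sqrt(3)/3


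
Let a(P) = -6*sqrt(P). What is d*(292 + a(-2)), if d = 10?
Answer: 2920 - 60*I*sqrt(2) ≈ 2920.0 - 84.853*I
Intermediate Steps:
d*(292 + a(-2)) = 10*(292 - 6*I*sqrt(2)) = 2920 - 60*I*sqrt(2)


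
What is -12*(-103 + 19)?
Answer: 1008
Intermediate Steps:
-12*(-103 + 19) = -12*(-84) = 1008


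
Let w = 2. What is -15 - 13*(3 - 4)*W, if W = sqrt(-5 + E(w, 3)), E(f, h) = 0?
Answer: -15 + 13*I*sqrt(5) ≈ -15.0 + 29.069*I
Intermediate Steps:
W = I*sqrt(5) (W = sqrt(-5 + 0) = sqrt(-5) = I*sqrt(5) ≈ 2.2361*I)
-15 - 13*(3 - 4)*W = -15 - 13*(3 - 4)*I*sqrt(5) = -15 - (-13)*I*sqrt(5) = -15 + 13*I*sqrt(5)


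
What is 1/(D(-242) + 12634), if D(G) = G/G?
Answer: 1/12635 ≈ 7.9145e-5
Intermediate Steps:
D(G) = 1
1/(D(-242) + 12634) = 1/(1 + 12634) = 1/12635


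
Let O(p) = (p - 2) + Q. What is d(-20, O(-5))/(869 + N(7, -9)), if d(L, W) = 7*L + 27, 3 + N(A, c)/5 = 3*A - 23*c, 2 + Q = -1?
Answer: -113/1994 ≈ -0.056670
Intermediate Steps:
Q = -3 (Q = -2 - 1 = -3)
N(A, c) = -15 - 115*c + 15*A (N(A, c) = -15 + 5*(3*A - 23*c) = -15 + 5*(-23*c + 3*A) = -15 + (-115*c + 15*A) = -15 - 115*c + 15*A)
O(p) = -5 + p (O(p) = (p - 2) - 3 = (-2 + p) - 3 = -5 + p)
d(L, W) = 27 + 7*L
d(-20, O(-5))/(869 + N(7, -9)) = (27 + 7*(-20))/(869 + (-15 - 115*(-9) + 15*7)) = (27 - 140)/(869 + (-15 + 1035 + 105)) = -113/(869 + 1125) = -113/1994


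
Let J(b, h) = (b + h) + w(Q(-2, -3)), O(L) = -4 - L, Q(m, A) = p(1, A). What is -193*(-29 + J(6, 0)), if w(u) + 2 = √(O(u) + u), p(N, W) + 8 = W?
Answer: 4825 - 386*I ≈ 4825.0 - 386.0*I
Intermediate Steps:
p(N, W) = -8 + W
Q(m, A) = -8 + A
w(u) = -2 + 2*I (w(u) = -2 + √((-4 - u) + u) = -2 + √(-4) = -2 + 2*I)
J(b, h) = -2 + b + h + 2*I (J(b, h) = (b + h) + (-2 + 2*I) = -2 + b + h + 2*I)
-193*(-29 + J(6, 0)) = -193*(-29 + (-2 + 6 + 0 + 2*I)) = -193*(-29 + (4 + 2*I)) = -193*(-25 + 2*I) = 4825 - 386*I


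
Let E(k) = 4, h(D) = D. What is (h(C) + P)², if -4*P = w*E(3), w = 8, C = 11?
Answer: 9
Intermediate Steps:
P = -8 (P = -2*4 = -¼*32 = -8)
(h(C) + P)² = (11 - 8)² = 3² = 9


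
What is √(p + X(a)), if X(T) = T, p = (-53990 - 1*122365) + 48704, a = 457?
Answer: I*√127194 ≈ 356.64*I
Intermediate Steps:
p = -127651 (p = (-53990 - 122365) + 48704 = -176355 + 48704 = -127651)
√(p + X(a)) = √(-127651 + 457) = √(-127194) = I*√127194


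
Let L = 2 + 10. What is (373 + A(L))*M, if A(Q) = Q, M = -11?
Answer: -4235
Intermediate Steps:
L = 12
(373 + A(L))*M = (373 + 12)*(-11) = 385*(-11) = -4235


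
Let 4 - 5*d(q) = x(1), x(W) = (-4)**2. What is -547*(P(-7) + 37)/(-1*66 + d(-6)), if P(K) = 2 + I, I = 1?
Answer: 54700/171 ≈ 319.88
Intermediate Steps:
x(W) = 16
d(q) = -12/5 (d(q) = 4/5 - 1/5*16 = 4/5 - 16/5 = -12/5)
P(K) = 3 (P(K) = 2 + 1 = 3)
-547*(P(-7) + 37)/(-1*66 + d(-6)) = -547*(3 + 37)/(-1*66 - 12/5) = -21880/(-66 - 12/5) = -21880/(-342/5) = -21880*(-5)/342 = -547*(-100/171) = 54700/171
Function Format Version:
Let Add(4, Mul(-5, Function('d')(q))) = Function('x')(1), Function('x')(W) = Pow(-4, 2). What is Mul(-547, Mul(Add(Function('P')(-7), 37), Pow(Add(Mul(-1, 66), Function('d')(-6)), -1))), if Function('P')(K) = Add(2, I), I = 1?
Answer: Rational(54700, 171) ≈ 319.88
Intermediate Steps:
Function('x')(W) = 16
Function('d')(q) = Rational(-12, 5) (Function('d')(q) = Add(Rational(4, 5), Mul(Rational(-1, 5), 16)) = Add(Rational(4, 5), Rational(-16, 5)) = Rational(-12, 5))
Function('P')(K) = 3 (Function('P')(K) = Add(2, 1) = 3)
Mul(-547, Mul(Add(Function('P')(-7), 37), Pow(Add(Mul(-1, 66), Function('d')(-6)), -1))) = Mul(-547, Mul(Add(3, 37), Pow(Add(Mul(-1, 66), Rational(-12, 5)), -1))) = Mul(-547, Mul(40, Pow(Add(-66, Rational(-12, 5)), -1))) = Mul(-547, Mul(40, Pow(Rational(-342, 5), -1))) = Mul(-547, Mul(40, Rational(-5, 342))) = Mul(-547, Rational(-100, 171)) = Rational(54700, 171)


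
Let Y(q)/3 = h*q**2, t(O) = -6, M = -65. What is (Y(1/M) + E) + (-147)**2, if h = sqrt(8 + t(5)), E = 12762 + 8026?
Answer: 42397 + 3*sqrt(2)/4225 ≈ 42397.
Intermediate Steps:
E = 20788
h = sqrt(2) (h = sqrt(8 - 6) = sqrt(2) ≈ 1.4142)
Y(q) = 3*sqrt(2)*q**2 (Y(q) = 3*(sqrt(2)*q**2) = 3*sqrt(2)*q**2)
(Y(1/M) + E) + (-147)**2 = (3*sqrt(2)*(1/(-65))**2 + 20788) + (-147)**2 = (3*sqrt(2)*(-1/65)**2 + 20788) + 21609 = (3*sqrt(2)*(1/4225) + 20788) + 21609 = (3*sqrt(2)/4225 + 20788) + 21609 = (20788 + 3*sqrt(2)/4225) + 21609 = 42397 + 3*sqrt(2)/4225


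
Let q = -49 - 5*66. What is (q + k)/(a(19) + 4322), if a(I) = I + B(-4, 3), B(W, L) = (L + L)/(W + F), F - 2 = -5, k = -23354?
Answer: -55377/10127 ≈ -5.4683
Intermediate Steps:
F = -3 (F = 2 - 5 = -3)
B(W, L) = 2*L/(-3 + W) (B(W, L) = (L + L)/(W - 3) = (2*L)/(-3 + W) = 2*L/(-3 + W))
a(I) = -6/7 + I (a(I) = I + 2*3/(-3 - 4) = I + 2*3/(-7) = I + 2*3*(-⅐) = I - 6/7 = -6/7 + I)
q = -379 (q = -49 - 330 = -379)
(q + k)/(a(19) + 4322) = (-379 - 23354)/((-6/7 + 19) + 4322) = -23733/(127/7 + 4322) = -23733/30381/7 = -23733*7/30381 = -55377/10127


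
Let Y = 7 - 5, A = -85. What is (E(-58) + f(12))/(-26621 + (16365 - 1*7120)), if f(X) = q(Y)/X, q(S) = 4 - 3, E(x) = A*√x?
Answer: -1/208512 + 85*I*√58/17376 ≈ -4.7959e-6 + 0.037255*I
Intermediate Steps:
E(x) = -85*√x
Y = 2
q(S) = 1
f(X) = 1/X
(E(-58) + f(12))/(-26621 + (16365 - 1*7120)) = (-85*I*√58 + 1/12)/(-26621 + (16365 - 1*7120)) = (-85*I*√58 + 1/12)/(-26621 + (16365 - 7120)) = (-85*I*√58 + 1/12)/(-26621 + 9245) = (1/12 - 85*I*√58)/(-17376) = (1/12 - 85*I*√58)*(-1/17376) = -1/208512 + 85*I*√58/17376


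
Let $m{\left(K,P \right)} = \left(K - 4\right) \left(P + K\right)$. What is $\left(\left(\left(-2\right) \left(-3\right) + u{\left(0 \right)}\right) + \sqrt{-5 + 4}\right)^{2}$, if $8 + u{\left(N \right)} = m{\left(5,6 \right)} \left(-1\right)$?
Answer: $\left(13 - i\right)^{2} \approx 168.0 - 26.0 i$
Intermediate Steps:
$m{\left(K,P \right)} = \left(-4 + K\right) \left(K + P\right)$
$u{\left(N \right)} = -19$ ($u{\left(N \right)} = -8 + \left(5^{2} - 20 - 24 + 5 \cdot 6\right) \left(-1\right) = -8 + \left(25 - 20 - 24 + 30\right) \left(-1\right) = -8 + 11 \left(-1\right) = -8 - 11 = -19$)
$\left(\left(\left(-2\right) \left(-3\right) + u{\left(0 \right)}\right) + \sqrt{-5 + 4}\right)^{2} = \left(\left(\left(-2\right) \left(-3\right) - 19\right) + \sqrt{-5 + 4}\right)^{2} = \left(\left(6 - 19\right) + \sqrt{-1}\right)^{2} = \left(-13 + i\right)^{2}$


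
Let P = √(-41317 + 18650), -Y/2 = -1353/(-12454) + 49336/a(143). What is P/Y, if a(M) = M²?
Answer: -9795071*I*√22667/49392157 ≈ -29.857*I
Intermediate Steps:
Y = -49392157/9795071 (Y = -2*(-1353/(-12454) + 49336/(143²)) = -2*(-1353*(-1/12454) + 49336/20449) = -2*(1353/12454 + 49336*(1/20449)) = -2*(1353/12454 + 49336/20449) = -2*49392157/19590142 = -49392157/9795071 ≈ -5.0425)
P = I*√22667 (P = √(-22667) = I*√22667 ≈ 150.56*I)
P/Y = (I*√22667)/(-49392157/9795071) = (I*√22667)*(-9795071/49392157) = -9795071*I*√22667/49392157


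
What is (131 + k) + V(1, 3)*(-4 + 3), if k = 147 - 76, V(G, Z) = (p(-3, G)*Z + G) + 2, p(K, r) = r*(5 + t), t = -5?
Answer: 199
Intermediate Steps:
p(K, r) = 0 (p(K, r) = r*(5 - 5) = r*0 = 0)
V(G, Z) = 2 + G (V(G, Z) = (0*Z + G) + 2 = (0 + G) + 2 = G + 2 = 2 + G)
k = 71
(131 + k) + V(1, 3)*(-4 + 3) = (131 + 71) + (2 + 1)*(-4 + 3) = 202 + 3*(-1) = 202 - 3 = 199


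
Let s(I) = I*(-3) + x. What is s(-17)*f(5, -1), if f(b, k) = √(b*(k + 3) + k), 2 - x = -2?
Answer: 165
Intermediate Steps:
x = 4 (x = 2 - 1*(-2) = 2 + 2 = 4)
f(b, k) = √(k + b*(3 + k)) (f(b, k) = √(b*(3 + k) + k) = √(k + b*(3 + k)))
s(I) = 4 - 3*I (s(I) = I*(-3) + 4 = -3*I + 4 = 4 - 3*I)
s(-17)*f(5, -1) = (4 - 3*(-17))*√(-1 + 3*5 + 5*(-1)) = (4 + 51)*√(-1 + 15 - 5) = 55*√9 = 55*3 = 165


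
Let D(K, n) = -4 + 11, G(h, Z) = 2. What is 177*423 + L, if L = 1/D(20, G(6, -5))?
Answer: 524098/7 ≈ 74871.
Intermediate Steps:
D(K, n) = 7
L = ⅐ (L = 1/7 = ⅐ ≈ 0.14286)
177*423 + L = 177*423 + ⅐ = 74871 + ⅐ = 524098/7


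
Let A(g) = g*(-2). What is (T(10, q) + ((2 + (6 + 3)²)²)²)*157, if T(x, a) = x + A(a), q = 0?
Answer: 7450957967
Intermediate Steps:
A(g) = -2*g
T(x, a) = x - 2*a
(T(10, q) + ((2 + (6 + 3)²)²)²)*157 = ((10 - 2*0) + ((2 + (6 + 3)²)²)²)*157 = ((10 + 0) + ((2 + 9²)²)²)*157 = (10 + ((2 + 81)²)²)*157 = (10 + (83²)²)*157 = (10 + 6889²)*157 = (10 + 47458321)*157 = 47458331*157 = 7450957967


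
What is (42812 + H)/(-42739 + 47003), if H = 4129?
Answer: 46941/4264 ≈ 11.009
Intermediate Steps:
(42812 + H)/(-42739 + 47003) = (42812 + 4129)/(-42739 + 47003) = 46941/4264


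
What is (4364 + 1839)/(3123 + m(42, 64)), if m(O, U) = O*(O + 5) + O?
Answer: 6203/5139 ≈ 1.2070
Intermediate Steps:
m(O, U) = O + O*(5 + O) (m(O, U) = O*(5 + O) + O = O + O*(5 + O))
(4364 + 1839)/(3123 + m(42, 64)) = (4364 + 1839)/(3123 + 42*(6 + 42)) = 6203/(3123 + 42*48) = 6203/(3123 + 2016) = 6203/5139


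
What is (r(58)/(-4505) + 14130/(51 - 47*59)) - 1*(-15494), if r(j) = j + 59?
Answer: 94966452608/6131305 ≈ 15489.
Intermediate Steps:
r(j) = 59 + j
(r(58)/(-4505) + 14130/(51 - 47*59)) - 1*(-15494) = ((59 + 58)/(-4505) + 14130/(51 - 47*59)) - 1*(-15494) = (117*(-1/4505) + 14130/(51 - 2773)) + 15494 = (-117/4505 + 14130/(-2722)) + 15494 = (-117/4505 + 14130*(-1/2722)) + 15494 = (-117/4505 - 7065/1361) + 15494 = -31987062/6131305 + 15494 = 94966452608/6131305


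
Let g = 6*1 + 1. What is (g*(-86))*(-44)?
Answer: 26488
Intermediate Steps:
g = 7 (g = 6 + 1 = 7)
(g*(-86))*(-44) = (7*(-86))*(-44) = -602*(-44) = 26488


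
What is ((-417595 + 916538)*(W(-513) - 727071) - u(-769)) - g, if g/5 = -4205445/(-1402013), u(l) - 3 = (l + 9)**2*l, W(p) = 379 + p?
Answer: -508075028311772159/1402013 ≈ -3.6239e+11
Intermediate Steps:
u(l) = 3 + l*(9 + l)**2 (u(l) = 3 + (l + 9)**2*l = 3 + (9 + l)**2*l = 3 + l*(9 + l)**2)
g = 21027225/1402013 (g = 5*(-4205445/(-1402013)) = 5*(-4205445*(-1/1402013)) = 5*(4205445/1402013) = 21027225/1402013 ≈ 14.998)
((-417595 + 916538)*(W(-513) - 727071) - u(-769)) - g = ((-417595 + 916538)*((379 - 513) - 727071) - (3 - 769*(9 - 769)**2)) - 1*21027225/1402013 = (498943*(-134 - 727071) - (3 - 769*(-760)**2)) - 21027225/1402013 = (498943*(-727205) - (3 - 769*577600)) - 21027225/1402013 = (-362833844315 - (3 - 444174400)) - 21027225/1402013 = (-362833844315 - 1*(-444174397)) - 21027225/1402013 = (-362833844315 + 444174397) - 21027225/1402013 = -362389669918 - 21027225/1402013 = -508075028311772159/1402013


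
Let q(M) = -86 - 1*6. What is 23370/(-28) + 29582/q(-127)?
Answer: -186146/161 ≈ -1156.2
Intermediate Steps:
q(M) = -92 (q(M) = -86 - 6 = -92)
23370/(-28) + 29582/q(-127) = 23370/(-28) + 29582/(-92) = 23370*(-1/28) + 29582*(-1/92) = -11685/14 - 14791/46 = -186146/161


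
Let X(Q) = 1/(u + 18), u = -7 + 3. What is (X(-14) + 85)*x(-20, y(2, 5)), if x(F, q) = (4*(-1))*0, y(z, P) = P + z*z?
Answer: 0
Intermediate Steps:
y(z, P) = P + z**2
u = -4
x(F, q) = 0 (x(F, q) = -4*0 = 0)
X(Q) = 1/14 (X(Q) = 1/(-4 + 18) = 1/14)
(X(-14) + 85)*x(-20, y(2, 5)) = (1/14 + 85)*0 = (1191/14)*0 = 0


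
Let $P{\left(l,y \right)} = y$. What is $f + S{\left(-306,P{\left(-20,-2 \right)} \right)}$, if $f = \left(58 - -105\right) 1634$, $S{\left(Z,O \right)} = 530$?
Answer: $266872$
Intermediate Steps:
$f = 266342$ ($f = \left(58 + 105\right) 1634 = 163 \cdot 1634 = 266342$)
$f + S{\left(-306,P{\left(-20,-2 \right)} \right)} = 266342 + 530 = 266872$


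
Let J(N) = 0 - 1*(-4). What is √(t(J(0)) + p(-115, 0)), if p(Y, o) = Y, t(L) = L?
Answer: I*√111 ≈ 10.536*I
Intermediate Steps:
J(N) = 4 (J(N) = 0 + 4 = 4)
√(t(J(0)) + p(-115, 0)) = √(4 - 115) = √(-111) = I*√111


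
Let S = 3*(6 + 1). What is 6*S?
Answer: 126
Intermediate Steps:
S = 21 (S = 3*7 = 21)
6*S = 6*21 = 126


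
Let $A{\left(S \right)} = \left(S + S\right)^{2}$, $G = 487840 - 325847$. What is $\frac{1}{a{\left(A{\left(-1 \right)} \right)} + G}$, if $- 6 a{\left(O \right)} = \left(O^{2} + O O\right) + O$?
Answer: $\frac{1}{161987} \approx 6.1733 \cdot 10^{-6}$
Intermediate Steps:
$G = 161993$
$A{\left(S \right)} = 4 S^{2}$ ($A{\left(S \right)} = \left(2 S\right)^{2} = 4 S^{2}$)
$a{\left(O \right)} = - \frac{O^{2}}{3} - \frac{O}{6}$ ($a{\left(O \right)} = - \frac{\left(O^{2} + O O\right) + O}{6} = - \frac{\left(O^{2} + O^{2}\right) + O}{6} = - \frac{2 O^{2} + O}{6} = - \frac{O + 2 O^{2}}{6} = - \frac{O^{2}}{3} - \frac{O}{6}$)
$\frac{1}{a{\left(A{\left(-1 \right)} \right)} + G} = \frac{1}{- \frac{4 \left(-1\right)^{2} \left(1 + 2 \cdot 4 \left(-1\right)^{2}\right)}{6} + 161993} = \frac{1}{- \frac{4 \cdot 1 \left(1 + 2 \cdot 4 \cdot 1\right)}{6} + 161993} = \frac{1}{\left(- \frac{1}{6}\right) 4 \left(1 + 2 \cdot 4\right) + 161993} = \frac{1}{\left(- \frac{1}{6}\right) 4 \left(1 + 8\right) + 161993} = \frac{1}{\left(- \frac{1}{6}\right) 4 \cdot 9 + 161993} = \frac{1}{-6 + 161993} = \frac{1}{161987}$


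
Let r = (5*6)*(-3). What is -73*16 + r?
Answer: -1258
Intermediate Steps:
r = -90 (r = 30*(-3) = -90)
-73*16 + r = -73*16 - 90 = -1168 - 90 = -1258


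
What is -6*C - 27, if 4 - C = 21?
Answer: 75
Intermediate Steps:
C = -17 (C = 4 - 1*21 = 4 - 21 = -17)
-6*C - 27 = -6*(-17) - 27 = 102 - 27 = 75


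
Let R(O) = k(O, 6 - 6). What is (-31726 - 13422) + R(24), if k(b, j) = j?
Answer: -45148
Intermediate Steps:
R(O) = 0 (R(O) = 6 - 6 = 0)
(-31726 - 13422) + R(24) = (-31726 - 13422) + 0 = -45148 + 0 = -45148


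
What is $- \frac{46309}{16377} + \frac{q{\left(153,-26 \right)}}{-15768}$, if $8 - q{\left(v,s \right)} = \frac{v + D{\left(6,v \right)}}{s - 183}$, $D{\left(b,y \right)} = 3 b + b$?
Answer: $- \frac{50880715427}{17990200008} \approx -2.8282$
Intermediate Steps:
$D{\left(b,y \right)} = 4 b$
$q{\left(v,s \right)} = 8 - \frac{24 + v}{-183 + s}$ ($q{\left(v,s \right)} = 8 - \frac{v + 4 \cdot 6}{s - 183} = 8 - \frac{v + 24}{-183 + s} = 8 - \frac{24 + v}{-183 + s}$)
$- \frac{46309}{16377} + \frac{q{\left(153,-26 \right)}}{-15768} = - \frac{46309}{16377} + \frac{\frac{1}{-183 - 26} \left(-1488 - 153 + 8 \left(-26\right)\right)}{-15768} = \left(-46309\right) \frac{1}{16377} + \frac{-1488 - 153 - 208}{-209} \left(- \frac{1}{15768}\right) = - \frac{46309}{16377} + \left(- \frac{1}{209}\right) \left(-1849\right) \left(- \frac{1}{15768}\right) = - \frac{46309}{16377} + \frac{1849}{209} \left(- \frac{1}{15768}\right) = - \frac{46309}{16377} - \frac{1849}{3295512} = - \frac{50880715427}{17990200008}$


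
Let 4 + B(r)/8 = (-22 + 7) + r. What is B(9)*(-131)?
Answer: 10480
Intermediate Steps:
B(r) = -152 + 8*r (B(r) = -32 + 8*((-22 + 7) + r) = -32 + 8*(-15 + r) = -32 + (-120 + 8*r) = -152 + 8*r)
B(9)*(-131) = (-152 + 8*9)*(-131) = (-152 + 72)*(-131) = -80*(-131) = 10480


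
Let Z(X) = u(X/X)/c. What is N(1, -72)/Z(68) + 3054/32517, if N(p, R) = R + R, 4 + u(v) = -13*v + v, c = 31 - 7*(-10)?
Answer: 9853669/10839 ≈ 909.09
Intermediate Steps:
c = 101 (c = 31 + 70 = 101)
u(v) = -4 - 12*v (u(v) = -4 + (-13*v + v) = -4 - 12*v)
Z(X) = -16/101 (Z(X) = (-4 - 12*X/X)/101 = (-4 - 12*1)*(1/101) = (-4 - 12)*(1/101) = -16*1/101 = -16/101)
N(p, R) = 2*R
N(1, -72)/Z(68) + 3054/32517 = (2*(-72))/(-16/101) + 3054/32517 = -144*(-101/16) + 3054*(1/32517) = 909 + 1018/10839 = 9853669/10839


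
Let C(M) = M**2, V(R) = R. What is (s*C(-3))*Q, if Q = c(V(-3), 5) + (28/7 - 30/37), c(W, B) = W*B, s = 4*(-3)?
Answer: 47196/37 ≈ 1275.6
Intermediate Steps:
s = -12
c(W, B) = B*W
Q = -437/37 (Q = 5*(-3) + (28/7 - 30/37) = -15 + (28*(1/7) - 30*1/37) = -15 + (4 - 30/37) = -15 + 118/37 = -437/37 ≈ -11.811)
(s*C(-3))*Q = -12*(-3)**2*(-437/37) = -12*9*(-437/37) = -108*(-437/37) = 47196/37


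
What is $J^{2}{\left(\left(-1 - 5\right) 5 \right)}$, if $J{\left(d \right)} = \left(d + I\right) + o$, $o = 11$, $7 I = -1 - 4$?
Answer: $\frac{19044}{49} \approx 388.65$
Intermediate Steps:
$I = - \frac{5}{7}$ ($I = \frac{-1 - 4}{7} = \frac{1}{7} \left(-5\right) = - \frac{5}{7} \approx -0.71429$)
$J{\left(d \right)} = \frac{72}{7} + d$ ($J{\left(d \right)} = \left(d - \frac{5}{7}\right) + 11 = \left(- \frac{5}{7} + d\right) + 11 = \frac{72}{7} + d$)
$J^{2}{\left(\left(-1 - 5\right) 5 \right)} = \left(\frac{72}{7} + \left(-1 - 5\right) 5\right)^{2} = \left(\frac{72}{7} - 30\right)^{2} = \left(- \frac{138}{7}\right)^{2} = \frac{19044}{49}$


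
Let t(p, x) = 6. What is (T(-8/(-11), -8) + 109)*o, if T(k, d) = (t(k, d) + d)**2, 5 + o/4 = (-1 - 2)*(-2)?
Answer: 452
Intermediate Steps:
o = 4 (o = -20 + 4*((-1 - 2)*(-2)) = -20 + 4*(-3*(-2)) = -20 + 4*6 = -20 + 24 = 4)
T(k, d) = (6 + d)**2
(T(-8/(-11), -8) + 109)*o = ((6 - 8)**2 + 109)*4 = ((-2)**2 + 109)*4 = (4 + 109)*4 = 113*4 = 452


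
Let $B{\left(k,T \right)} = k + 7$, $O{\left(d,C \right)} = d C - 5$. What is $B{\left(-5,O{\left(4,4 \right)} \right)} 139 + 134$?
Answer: $412$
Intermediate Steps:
$O{\left(d,C \right)} = -5 + C d$ ($O{\left(d,C \right)} = C d - 5 = -5 + C d$)
$B{\left(k,T \right)} = 7 + k$
$B{\left(-5,O{\left(4,4 \right)} \right)} 139 + 134 = \left(7 - 5\right) 139 + 134 = 2 \cdot 139 + 134 = 278 + 134 = 412$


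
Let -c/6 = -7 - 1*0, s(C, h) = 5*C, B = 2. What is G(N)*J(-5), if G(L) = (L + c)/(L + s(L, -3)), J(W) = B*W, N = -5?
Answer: 37/3 ≈ 12.333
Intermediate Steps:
J(W) = 2*W
c = 42 (c = -6*(-7 - 1*0) = -6*(-7 + 0) = -6*(-7) = 42)
G(L) = (42 + L)/(6*L) (G(L) = (L + 42)/(L + 5*L) = (42 + L)/((6*L)) = (42 + L)*(1/(6*L)) = (42 + L)/(6*L))
G(N)*J(-5) = ((1/6)*(42 - 5)/(-5))*(2*(-5)) = ((1/6)*(-1/5)*37)*(-10) = -37/30*(-10) = 37/3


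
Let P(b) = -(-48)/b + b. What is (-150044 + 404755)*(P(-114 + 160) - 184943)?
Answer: -1083185781577/23 ≈ -4.7095e+10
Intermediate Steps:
P(b) = b + 48/b (P(b) = 48/b + b = b + 48/b)
(-150044 + 404755)*(P(-114 + 160) - 184943) = (-150044 + 404755)*(((-114 + 160) + 48/(-114 + 160)) - 184943) = 254711*((46 + 48/46) - 184943) = 254711*((46 + 48*(1/46)) - 184943) = 254711*((46 + 24/23) - 184943) = 254711*(1082/23 - 184943) = 254711*(-4252607/23) = -1083185781577/23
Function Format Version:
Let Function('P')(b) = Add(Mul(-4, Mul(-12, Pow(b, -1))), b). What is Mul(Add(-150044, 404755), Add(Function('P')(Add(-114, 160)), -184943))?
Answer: Rational(-1083185781577, 23) ≈ -4.7095e+10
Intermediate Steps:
Function('P')(b) = Add(b, Mul(48, Pow(b, -1))) (Function('P')(b) = Add(Mul(48, Pow(b, -1)), b) = Add(b, Mul(48, Pow(b, -1))))
Mul(Add(-150044, 404755), Add(Function('P')(Add(-114, 160)), -184943)) = Mul(Add(-150044, 404755), Add(Add(Add(-114, 160), Mul(48, Pow(Add(-114, 160), -1))), -184943)) = Mul(254711, Add(Add(46, Mul(48, Pow(46, -1))), -184943)) = Mul(254711, Add(Add(46, Mul(48, Rational(1, 46))), -184943)) = Mul(254711, Add(Add(46, Rational(24, 23)), -184943)) = Mul(254711, Add(Rational(1082, 23), -184943)) = Mul(254711, Rational(-4252607, 23)) = Rational(-1083185781577, 23)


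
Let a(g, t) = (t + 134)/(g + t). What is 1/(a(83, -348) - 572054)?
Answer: -265/151594096 ≈ -1.7481e-6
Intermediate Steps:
a(g, t) = (134 + t)/(g + t)
1/(a(83, -348) - 572054) = 1/((134 - 348)/(83 - 348) - 572054) = 1/(-214/(-265) - 572054) = 1/(-1/265*(-214) - 572054) = 1/(214/265 - 572054) = 1/(-151594096/265) = -265/151594096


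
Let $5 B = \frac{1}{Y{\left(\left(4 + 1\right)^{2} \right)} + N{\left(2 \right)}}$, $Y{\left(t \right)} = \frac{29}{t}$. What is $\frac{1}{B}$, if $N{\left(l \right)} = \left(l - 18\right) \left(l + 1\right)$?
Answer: $- \frac{1171}{5} \approx -234.2$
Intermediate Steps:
$N{\left(l \right)} = \left(1 + l\right) \left(-18 + l\right)$ ($N{\left(l \right)} = \left(-18 + l\right) \left(1 + l\right) = \left(1 + l\right) \left(-18 + l\right)$)
$B = - \frac{5}{1171}$ ($B = \frac{1}{5 \left(\frac{29}{\left(4 + 1\right)^{2}} - \left(52 - 4\right)\right)} = \frac{1}{5 \left(\frac{29}{5^{2}} - 48\right)} = \frac{1}{5 \left(\frac{29}{25} - 48\right)} = \frac{1}{5 \left(- \frac{1171}{25}\right)} = \frac{1}{5} \left(- \frac{25}{1171}\right) = - \frac{5}{1171} \approx -0.0042699$)
$\frac{1}{B} = \frac{1}{- \frac{5}{1171}} = - \frac{1171}{5}$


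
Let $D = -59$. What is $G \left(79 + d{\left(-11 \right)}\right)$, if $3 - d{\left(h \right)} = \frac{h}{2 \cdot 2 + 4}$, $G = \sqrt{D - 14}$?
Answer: $\frac{667 i \sqrt{73}}{8} \approx 712.36 i$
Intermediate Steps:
$G = i \sqrt{73}$ ($G = \sqrt{-59 - 14} = \sqrt{-73} = i \sqrt{73} \approx 8.544 i$)
$d{\left(h \right)} = 3 - \frac{h}{8}$ ($d{\left(h \right)} = 3 - \frac{h}{2 \cdot 2 + 4} = 3 - \frac{h}{4 + 4} = 3 - \frac{h}{8}$)
$G \left(79 + d{\left(-11 \right)}\right) = i \sqrt{73} \left(79 + \left(3 - - \frac{11}{8}\right)\right) = i \sqrt{73} \left(79 + \left(3 + \frac{11}{8}\right)\right) = i \sqrt{73} \left(79 + \frac{35}{8}\right) = i \sqrt{73} \cdot \frac{667}{8} = \frac{667 i \sqrt{73}}{8}$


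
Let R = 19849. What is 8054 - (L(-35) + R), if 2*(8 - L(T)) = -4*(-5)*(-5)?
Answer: -11853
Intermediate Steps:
L(T) = 58 (L(T) = 8 - (-4*(-5))*(-5)/2 = 8 - 10*(-5) = 8 - 1/2*(-100) = 8 + 50 = 58)
8054 - (L(-35) + R) = 8054 - (58 + 19849) = 8054 - 1*19907 = 8054 - 19907 = -11853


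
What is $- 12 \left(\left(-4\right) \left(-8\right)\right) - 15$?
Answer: $-399$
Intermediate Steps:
$- 12 \left(\left(-4\right) \left(-8\right)\right) - 15 = \left(-12\right) 32 - 15 = -384 - 15 = -399$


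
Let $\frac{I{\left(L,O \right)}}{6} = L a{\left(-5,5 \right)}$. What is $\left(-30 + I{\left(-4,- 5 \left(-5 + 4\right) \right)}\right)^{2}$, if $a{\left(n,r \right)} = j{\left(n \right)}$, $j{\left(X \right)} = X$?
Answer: $8100$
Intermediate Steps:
$a{\left(n,r \right)} = n$
$I{\left(L,O \right)} = - 30 L$ ($I{\left(L,O \right)} = 6 L \left(-5\right) = 6 \left(- 5 L\right) = - 30 L$)
$\left(-30 + I{\left(-4,- 5 \left(-5 + 4\right) \right)}\right)^{2} = \left(-30 - -120\right)^{2} = \left(-30 + 120\right)^{2} = 90^{2} = 8100$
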